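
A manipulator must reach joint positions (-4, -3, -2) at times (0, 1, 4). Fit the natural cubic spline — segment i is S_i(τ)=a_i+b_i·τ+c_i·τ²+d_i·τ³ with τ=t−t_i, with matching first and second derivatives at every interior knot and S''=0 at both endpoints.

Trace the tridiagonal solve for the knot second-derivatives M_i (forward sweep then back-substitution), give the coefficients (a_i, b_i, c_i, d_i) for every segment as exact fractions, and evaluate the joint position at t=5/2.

Δ: Δ0=1, Δ1=1/3
row 1: diag=8, rhs=-4; c'=3/8, d'=-1/2
back: M1=-1/2
M: M0=0, M1=-1/2, M2=0
seg 0: a=-4, c=M0/2=0, d=(M1−M0)/(6·1)=-1/12, b=Δ0−h0·(2M0+M1)/6=13/12
seg 1: a=-3, c=M1/2=-1/4, d=(M2−M1)/(6·3)=1/36, b=Δ1−h1·(2M1+M2)/6=5/6
t_q=5/2 → seg 1, τ=3/2; S=-3+5/6·τ+-1/4·τ²+1/36·τ³=-71/32

  seg 0: a=-4 b=13/12 c=0 d=-1/12
  seg 1: a=-3 b=5/6 c=-1/4 d=1/36
S(5/2) = -71/32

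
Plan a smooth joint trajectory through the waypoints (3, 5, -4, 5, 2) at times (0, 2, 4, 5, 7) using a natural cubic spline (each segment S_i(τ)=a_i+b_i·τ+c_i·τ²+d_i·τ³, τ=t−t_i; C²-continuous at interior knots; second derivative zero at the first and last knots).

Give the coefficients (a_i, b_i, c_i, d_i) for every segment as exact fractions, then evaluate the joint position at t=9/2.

  seg 0: a=3 b=1007/256 c=0 d=-751/1024
  seg 1: a=5 b=-623/128 c=-2253/512 d=2347/1024
  seg 2: a=-4 b=1289/256 c=1197/128 d=-1379/256
  seg 3: a=5 b=485/64 c=-1743/256 d=581/512
S(9/2) = 373/2048

Δ: Δ0=1, Δ1=-9/2, Δ2=9, Δ3=-3/2
row 1: diag=8, rhs=-33; c'=1/4, d'=-33/8
row 2: denom=6−2·1/4=11/2; d'=(81−2·-33/8)/(11/2)=357/22
row 3: denom=6−1·2/11=64/11; d'=(-63−1·357/22)/(64/11)=-1743/128
back: M3=-1743/128
back: M2=357/22−2/11·-1743/128=1197/64
back: M1=-33/8−1/4·1197/64=-2253/256
M: M0=0, M1=-2253/256, M2=1197/64, M3=-1743/128, M4=0
seg 0: a=3, c=M0/2=0, d=(M1−M0)/(6·2)=-751/1024, b=Δ0−h0·(2M0+M1)/6=1007/256
seg 1: a=5, c=M1/2=-2253/512, d=(M2−M1)/(6·2)=2347/1024, b=Δ1−h1·(2M1+M2)/6=-623/128
seg 2: a=-4, c=M2/2=1197/128, d=(M3−M2)/(6·1)=-1379/256, b=Δ2−h2·(2M2+M3)/6=1289/256
seg 3: a=5, c=M3/2=-1743/256, d=(M4−M3)/(6·2)=581/512, b=Δ3−h3·(2M3+M4)/6=485/64
t_q=9/2 → seg 2, τ=1/2; S=-4+1289/256·τ+1197/128·τ²+-1379/256·τ³=373/2048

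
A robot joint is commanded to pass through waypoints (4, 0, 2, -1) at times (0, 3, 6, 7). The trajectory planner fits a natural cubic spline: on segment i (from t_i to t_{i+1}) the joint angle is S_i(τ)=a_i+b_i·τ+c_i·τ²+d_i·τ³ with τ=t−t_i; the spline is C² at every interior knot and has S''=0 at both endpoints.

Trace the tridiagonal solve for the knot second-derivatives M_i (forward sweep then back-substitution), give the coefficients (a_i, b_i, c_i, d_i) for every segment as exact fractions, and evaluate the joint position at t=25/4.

Δ: Δ0=-4/3, Δ1=2/3, Δ2=-3
row 1: diag=12, rhs=12; c'=1/4, d'=1
row 2: denom=8−3·1/4=29/4; d'=(-22−3·1)/(29/4)=-100/29
back: M2=-100/29
back: M1=1−1/4·-100/29=54/29
M: M0=0, M1=54/29, M2=-100/29, M3=0
seg 0: a=4, c=M0/2=0, d=(M1−M0)/(6·3)=3/29, b=Δ0−h0·(2M0+M1)/6=-197/87
seg 1: a=0, c=M1/2=27/29, d=(M2−M1)/(6·3)=-77/261, b=Δ1−h1·(2M1+M2)/6=46/87
seg 2: a=2, c=M2/2=-50/29, d=(M3−M2)/(6·1)=50/87, b=Δ2−h2·(2M2+M3)/6=-161/87
t_q=25/4 → seg 2, τ=1/4; S=2+-161/87·τ+-50/29·τ²+50/87·τ³=1335/928

  seg 0: a=4 b=-197/87 c=0 d=3/29
  seg 1: a=0 b=46/87 c=27/29 d=-77/261
  seg 2: a=2 b=-161/87 c=-50/29 d=50/87
S(25/4) = 1335/928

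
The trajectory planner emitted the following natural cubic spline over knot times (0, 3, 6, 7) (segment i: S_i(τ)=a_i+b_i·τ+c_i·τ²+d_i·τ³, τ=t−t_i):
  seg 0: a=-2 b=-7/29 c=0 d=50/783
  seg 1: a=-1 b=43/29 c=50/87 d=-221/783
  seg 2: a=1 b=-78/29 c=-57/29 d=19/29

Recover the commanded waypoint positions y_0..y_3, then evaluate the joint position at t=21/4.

y_0=-2 y_1=-1 y_2=1 y_3=-3
S(21/4) = 3769/1856

y_0 = S_0(0) = a_0 = -2
y_1 = S_1(0) = a_1 = -1
y_2 = S_2(0) = a_2 = 1
y_3 = S_2(1) = -3
t_q=21/4 is in segment 1 (τ=9/4); S_1(τ)=3769/1856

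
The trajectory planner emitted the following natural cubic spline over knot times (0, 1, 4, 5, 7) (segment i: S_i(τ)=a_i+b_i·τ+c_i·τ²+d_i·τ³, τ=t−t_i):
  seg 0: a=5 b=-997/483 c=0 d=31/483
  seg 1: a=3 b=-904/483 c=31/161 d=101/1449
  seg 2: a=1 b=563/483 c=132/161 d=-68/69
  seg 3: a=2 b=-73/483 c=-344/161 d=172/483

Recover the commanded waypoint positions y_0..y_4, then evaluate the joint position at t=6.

y_0=5 y_1=3 y_2=1 y_3=2 y_4=-4
S(6) = 11/161

y_0 = S_0(0) = a_0 = 5
y_1 = S_1(0) = a_1 = 3
y_2 = S_2(0) = a_2 = 1
y_3 = S_3(0) = a_3 = 2
y_4 = S_3(2) = -4
t_q=6 is in segment 3 (τ=1); S_3(τ)=11/161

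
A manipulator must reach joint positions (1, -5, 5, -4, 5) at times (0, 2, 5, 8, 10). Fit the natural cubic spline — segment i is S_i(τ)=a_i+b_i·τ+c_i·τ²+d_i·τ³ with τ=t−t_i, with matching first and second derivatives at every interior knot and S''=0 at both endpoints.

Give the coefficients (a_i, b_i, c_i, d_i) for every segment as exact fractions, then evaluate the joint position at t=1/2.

  seg 0: a=1 b=-293/60 c=0 d=113/240
  seg 1: a=-5 b=23/30 c=113/40 d=-709/1080
  seg 2: a=5 b=-1/120 c=-37/12 d=751/1080
  seg 3: a=-4 b=4/15 c=127/40 d=-127/240
S(1/2) = -177/128

Δ: Δ0=-3, Δ1=10/3, Δ2=-3, Δ3=9/2
row 1: diag=10, rhs=38; c'=3/10, d'=19/5
row 2: denom=12−3·3/10=111/10; d'=(-38−3·19/5)/(111/10)=-494/111
row 3: denom=10−3·10/37=340/37; d'=(45−3·-494/111)/(340/37)=127/20
back: M3=127/20
back: M2=-494/111−10/37·127/20=-37/6
back: M1=19/5−3/10·-37/6=113/20
M: M0=0, M1=113/20, M2=-37/6, M3=127/20, M4=0
seg 0: a=1, c=M0/2=0, d=(M1−M0)/(6·2)=113/240, b=Δ0−h0·(2M0+M1)/6=-293/60
seg 1: a=-5, c=M1/2=113/40, d=(M2−M1)/(6·3)=-709/1080, b=Δ1−h1·(2M1+M2)/6=23/30
seg 2: a=5, c=M2/2=-37/12, d=(M3−M2)/(6·3)=751/1080, b=Δ2−h2·(2M2+M3)/6=-1/120
seg 3: a=-4, c=M3/2=127/40, d=(M4−M3)/(6·2)=-127/240, b=Δ3−h3·(2M3+M4)/6=4/15
t_q=1/2 → seg 0, τ=1/2; S=1+-293/60·τ+0·τ²+113/240·τ³=-177/128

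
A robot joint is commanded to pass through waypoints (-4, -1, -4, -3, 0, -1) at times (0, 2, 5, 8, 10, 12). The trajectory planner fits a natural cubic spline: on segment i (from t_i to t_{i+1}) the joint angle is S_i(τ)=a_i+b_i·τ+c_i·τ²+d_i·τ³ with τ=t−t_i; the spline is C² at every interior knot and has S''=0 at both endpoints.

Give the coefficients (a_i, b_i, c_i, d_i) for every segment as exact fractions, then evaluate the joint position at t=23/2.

Δ: Δ0=3/2, Δ1=-1, Δ2=1/3, Δ3=3/2, Δ4=-1/2
row 1: diag=10, rhs=-15; c'=3/10, d'=-3/2
row 2: denom=12−3·3/10=111/10; d'=(8−3·-3/2)/(111/10)=125/111
row 3: denom=10−3·10/37=340/37; d'=(7−3·125/111)/(340/37)=67/170
row 4: denom=8−2·37/170=643/85; d'=(-12−2·67/170)/(643/85)=-1087/643
back: M4=-1087/643
back: M3=67/170−37/170·-1087/643=490/643
back: M2=125/111−10/37·490/643=1775/1929
back: M1=-3/2−3/10·1775/1929=-1142/643
M: M0=0, M1=-1142/643, M2=1775/1929, M3=490/643, M4=-1087/643, M5=0
seg 0: a=-4, c=M0/2=0, d=(M1−M0)/(6·2)=-571/3858, b=Δ0−h0·(2M0+M1)/6=8071/3858
seg 1: a=-1, c=M1/2=-571/643, d=(M2−M1)/(6·3)=5201/34722, b=Δ1−h1·(2M1+M2)/6=1219/3858
seg 2: a=-4, c=M2/2=1775/3858, d=(M3−M2)/(6·3)=-305/34722, b=Δ2−h2·(2M2+M3)/6=-1867/1929
seg 3: a=-3, c=M3/2=245/643, d=(M4−M3)/(6·2)=-1577/7716, b=Δ3−h3·(2M3+M4)/6=6001/3858
seg 4: a=0, c=M4/2=-1087/1286, d=(M5−M4)/(6·2)=1087/7716, b=Δ4−h4·(2M4+M5)/6=2419/3858
t_q=23/2 → seg 4, τ=3/2; S=0+2419/3858·τ+-1087/1286·τ²+1087/7716·τ³=-9997/20576

  seg 0: a=-4 b=8071/3858 c=0 d=-571/3858
  seg 1: a=-1 b=1219/3858 c=-571/643 d=5201/34722
  seg 2: a=-4 b=-1867/1929 c=1775/3858 d=-305/34722
  seg 3: a=-3 b=6001/3858 c=245/643 d=-1577/7716
  seg 4: a=0 b=2419/3858 c=-1087/1286 d=1087/7716
S(23/2) = -9997/20576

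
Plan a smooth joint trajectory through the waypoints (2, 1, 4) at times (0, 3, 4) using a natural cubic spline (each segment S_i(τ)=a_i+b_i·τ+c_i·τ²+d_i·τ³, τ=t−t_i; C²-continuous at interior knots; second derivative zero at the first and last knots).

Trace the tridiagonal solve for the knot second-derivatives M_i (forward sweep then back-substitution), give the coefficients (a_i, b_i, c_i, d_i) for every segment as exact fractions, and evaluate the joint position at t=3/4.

Δ: Δ0=-1/3, Δ1=3
row 1: diag=8, rhs=20; c'=1/8, d'=5/2
back: M1=5/2
M: M0=0, M1=5/2, M2=0
seg 0: a=2, c=M0/2=0, d=(M1−M0)/(6·3)=5/36, b=Δ0−h0·(2M0+M1)/6=-19/12
seg 1: a=1, c=M1/2=5/4, d=(M2−M1)/(6·1)=-5/12, b=Δ1−h1·(2M1+M2)/6=13/6
t_q=3/4 → seg 0, τ=3/4; S=2+-19/12·τ+0·τ²+5/36·τ³=223/256

  seg 0: a=2 b=-19/12 c=0 d=5/36
  seg 1: a=1 b=13/6 c=5/4 d=-5/12
S(3/4) = 223/256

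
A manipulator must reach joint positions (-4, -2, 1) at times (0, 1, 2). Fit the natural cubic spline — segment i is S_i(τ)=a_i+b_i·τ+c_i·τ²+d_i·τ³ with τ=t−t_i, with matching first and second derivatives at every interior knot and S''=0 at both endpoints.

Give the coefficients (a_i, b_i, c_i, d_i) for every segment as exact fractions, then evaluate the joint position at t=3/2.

Δ: Δ0=2, Δ1=3
row 1: diag=4, rhs=6; c'=1/4, d'=3/2
back: M1=3/2
M: M0=0, M1=3/2, M2=0
seg 0: a=-4, c=M0/2=0, d=(M1−M0)/(6·1)=1/4, b=Δ0−h0·(2M0+M1)/6=7/4
seg 1: a=-2, c=M1/2=3/4, d=(M2−M1)/(6·1)=-1/4, b=Δ1−h1·(2M1+M2)/6=5/2
t_q=3/2 → seg 1, τ=1/2; S=-2+5/2·τ+3/4·τ²+-1/4·τ³=-19/32

  seg 0: a=-4 b=7/4 c=0 d=1/4
  seg 1: a=-2 b=5/2 c=3/4 d=-1/4
S(3/2) = -19/32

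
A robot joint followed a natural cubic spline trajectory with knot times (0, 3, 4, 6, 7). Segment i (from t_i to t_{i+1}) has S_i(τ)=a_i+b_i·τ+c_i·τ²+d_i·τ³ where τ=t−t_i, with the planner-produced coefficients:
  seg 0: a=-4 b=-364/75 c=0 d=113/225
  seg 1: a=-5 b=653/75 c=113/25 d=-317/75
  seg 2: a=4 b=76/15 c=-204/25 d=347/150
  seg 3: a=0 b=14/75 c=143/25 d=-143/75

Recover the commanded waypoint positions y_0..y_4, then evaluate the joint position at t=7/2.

y_0=-4 y_1=-5 y_2=4 y_3=0 y_4=4
S(7/2) = -9/200

y_0 = S_0(0) = a_0 = -4
y_1 = S_1(0) = a_1 = -5
y_2 = S_2(0) = a_2 = 4
y_3 = S_3(0) = a_3 = 0
y_4 = S_3(1) = 4
t_q=7/2 is in segment 1 (τ=1/2); S_1(τ)=-9/200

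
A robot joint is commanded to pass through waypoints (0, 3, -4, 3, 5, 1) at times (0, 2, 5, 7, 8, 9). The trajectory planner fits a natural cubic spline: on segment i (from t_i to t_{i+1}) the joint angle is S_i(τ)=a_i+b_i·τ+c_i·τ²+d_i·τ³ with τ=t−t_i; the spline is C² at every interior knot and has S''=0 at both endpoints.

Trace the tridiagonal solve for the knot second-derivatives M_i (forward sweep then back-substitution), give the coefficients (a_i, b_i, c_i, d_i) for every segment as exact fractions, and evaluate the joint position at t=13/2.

Δ: Δ0=3/2, Δ1=-7/3, Δ2=7/2, Δ3=2, Δ4=-4
row 1: diag=10, rhs=-23; c'=3/10, d'=-23/10
row 2: denom=10−3·3/10=91/10; d'=(35−3·-23/10)/(91/10)=419/91
row 3: denom=6−2·20/91=506/91; d'=(-9−2·419/91)/(506/91)=-1657/506
row 4: denom=4−1·91/506=1933/506; d'=(-36−1·-1657/506)/(1933/506)=-16559/1933
back: M4=-16559/1933
back: M3=-1657/506−91/506·-16559/1933=-3352/1933
back: M2=419/91−20/91·-3352/1933=9637/1933
back: M1=-23/10−3/10·9637/1933=-7337/1933
M: M0=0, M1=-7337/1933, M2=9637/1933, M3=-3352/1933, M4=-16559/1933, M5=0
seg 0: a=0, c=M0/2=0, d=(M1−M0)/(6·2)=-7337/23196, b=Δ0−h0·(2M0+M1)/6=32071/11598
seg 1: a=3, c=M1/2=-7337/3866, d=(M2−M1)/(6·3)=943/1933, b=Δ1−h1·(2M1+M2)/6=-11951/11598
seg 2: a=-4, c=M2/2=9637/3866, d=(M3−M2)/(6·2)=-12989/23196, b=Δ2−h2·(2M2+M3)/6=8749/11598
seg 3: a=3, c=M3/2=-1676/1933, d=(M4−M3)/(6·1)=-13207/11598, b=Δ3−h3·(2M3+M4)/6=46459/11598
seg 4: a=5, c=M4/2=-16559/3866, d=(M5−M4)/(6·1)=16559/11598, b=Δ4−h4·(2M4+M5)/6=-6637/5799
t_q=13/2 → seg 2, τ=3/2; S=-4+8749/11598·τ+9637/3866·τ²+-12989/23196·τ³=52599/61856

  seg 0: a=0 b=32071/11598 c=0 d=-7337/23196
  seg 1: a=3 b=-11951/11598 c=-7337/3866 d=943/1933
  seg 2: a=-4 b=8749/11598 c=9637/3866 d=-12989/23196
  seg 3: a=3 b=46459/11598 c=-1676/1933 d=-13207/11598
  seg 4: a=5 b=-6637/5799 c=-16559/3866 d=16559/11598
S(13/2) = 52599/61856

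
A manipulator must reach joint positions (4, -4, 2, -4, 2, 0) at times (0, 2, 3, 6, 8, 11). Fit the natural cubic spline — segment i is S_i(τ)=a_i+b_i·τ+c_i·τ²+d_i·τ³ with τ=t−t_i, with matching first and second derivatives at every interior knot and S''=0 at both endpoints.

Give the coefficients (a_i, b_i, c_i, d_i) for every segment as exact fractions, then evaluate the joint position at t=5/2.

Δ: Δ0=-4, Δ1=6, Δ2=-2, Δ3=3, Δ4=-2/3
row 1: diag=6, rhs=60; c'=1/6, d'=10
row 2: denom=8−1·1/6=47/6; d'=(-48−1·10)/(47/6)=-348/47
row 3: denom=10−3·18/47=416/47; d'=(30−3·-348/47)/(416/47)=1227/208
row 4: denom=10−2·47/208=993/104; d'=(-22−2·1227/208)/(993/104)=-3515/993
back: M4=-3515/993
back: M3=1227/208−47/208·-3515/993=6652/993
back: M2=-348/47−18/47·6652/993=-3300/331
back: M1=10−1/6·-3300/331=3860/331
M: M0=0, M1=3860/331, M2=-3300/331, M3=6652/993, M4=-3515/993, M5=0
seg 0: a=4, c=M0/2=0, d=(M1−M0)/(6·2)=965/993, b=Δ0−h0·(2M0+M1)/6=-7832/993
seg 1: a=-4, c=M1/2=1930/331, d=(M2−M1)/(6·1)=-3580/993, b=Δ1−h1·(2M1+M2)/6=3748/993
seg 2: a=2, c=M2/2=-1650/331, d=(M3−M2)/(6·3)=8276/8937, b=Δ2−h2·(2M2+M3)/6=4588/993
seg 3: a=-4, c=M3/2=3326/993, d=(M4−M3)/(6·2)=-3389/3972, b=Δ3−h3·(2M3+M4)/6=-284/993
seg 4: a=2, c=M4/2=-3515/1986, d=(M5−M4)/(6·3)=3515/17874, b=Δ4−h4·(2M4+M5)/6=951/331
t_q=5/2 → seg 1, τ=1/2; S=-4+3748/993·τ+1930/331·τ²+-3580/993·τ³=-366/331

  seg 0: a=4 b=-7832/993 c=0 d=965/993
  seg 1: a=-4 b=3748/993 c=1930/331 d=-3580/993
  seg 2: a=2 b=4588/993 c=-1650/331 d=8276/8937
  seg 3: a=-4 b=-284/993 c=3326/993 d=-3389/3972
  seg 4: a=2 b=951/331 c=-3515/1986 d=3515/17874
S(5/2) = -366/331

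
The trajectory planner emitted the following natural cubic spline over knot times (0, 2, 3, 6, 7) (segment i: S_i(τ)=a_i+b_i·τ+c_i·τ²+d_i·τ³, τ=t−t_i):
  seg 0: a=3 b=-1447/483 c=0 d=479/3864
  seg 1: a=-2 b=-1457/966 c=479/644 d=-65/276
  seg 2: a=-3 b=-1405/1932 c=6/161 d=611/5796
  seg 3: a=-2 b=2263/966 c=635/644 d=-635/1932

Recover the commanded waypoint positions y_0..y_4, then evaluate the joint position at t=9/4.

y_0=3 y_1=-2 y_2=-3 y_3=-2 y_4=1
S(9/4) = -4183/1792

y_0 = S_0(0) = a_0 = 3
y_1 = S_1(0) = a_1 = -2
y_2 = S_2(0) = a_2 = -3
y_3 = S_3(0) = a_3 = -2
y_4 = S_3(1) = 1
t_q=9/4 is in segment 1 (τ=1/4); S_1(τ)=-4183/1792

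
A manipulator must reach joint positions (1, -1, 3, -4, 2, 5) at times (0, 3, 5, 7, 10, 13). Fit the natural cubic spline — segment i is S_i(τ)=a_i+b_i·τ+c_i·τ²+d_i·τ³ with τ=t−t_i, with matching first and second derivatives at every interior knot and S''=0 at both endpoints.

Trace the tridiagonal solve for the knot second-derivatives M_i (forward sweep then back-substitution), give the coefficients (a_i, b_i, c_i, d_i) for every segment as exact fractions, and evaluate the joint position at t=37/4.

Δ: Δ0=-2/3, Δ1=2, Δ2=-7/2, Δ3=2, Δ4=1
row 1: diag=10, rhs=16; c'=1/5, d'=8/5
row 2: denom=8−2·1/5=38/5; d'=(-33−2·8/5)/(38/5)=-181/38
row 3: denom=10−2·5/19=180/19; d'=(33−2·-181/38)/(180/19)=202/45
row 4: denom=12−3·19/60=221/20; d'=(-6−3·202/45)/(221/20)=-1168/663
back: M4=-1168/663
back: M3=202/45−19/60·-1168/663=3346/663
back: M2=-181/38−5/19·3346/663=-8077/1326
back: M1=8/5−1/5·-8077/1326=3737/1326
M: M0=0, M1=3737/1326, M2=-8077/1326, M3=3346/663, M4=-1168/663, M5=0
seg 0: a=1, c=M0/2=0, d=(M1−M0)/(6·3)=3737/23868, b=Δ0−h0·(2M0+M1)/6=-1835/884
seg 1: a=-1, c=M1/2=3737/2652, d=(M2−M1)/(6·2)=-1969/2652, b=Δ1−h1·(2M1+M2)/6=951/442
seg 2: a=3, c=M2/2=-8077/2652, d=(M3−M2)/(6·2)=1641/1768, b=Δ2−h2·(2M2+M3)/6=-1487/1326
seg 3: a=-4, c=M3/2=1673/663, d=(M4−M3)/(6·3)=-2257/5967, b=Δ3−h3·(2M3+M4)/6=-1436/663
seg 4: a=2, c=M4/2=-584/663, d=(M5−M4)/(6·3)=584/5967, b=Δ4−h4·(2M4+M5)/6=1831/663
t_q=37/4 → seg 3, τ=9/4; S=-4+-1436/663·τ+1673/663·τ²+-2257/5967·τ³=-443/1088

  seg 0: a=1 b=-1835/884 c=0 d=3737/23868
  seg 1: a=-1 b=951/442 c=3737/2652 d=-1969/2652
  seg 2: a=3 b=-1487/1326 c=-8077/2652 d=1641/1768
  seg 3: a=-4 b=-1436/663 c=1673/663 d=-2257/5967
  seg 4: a=2 b=1831/663 c=-584/663 d=584/5967
S(37/4) = -443/1088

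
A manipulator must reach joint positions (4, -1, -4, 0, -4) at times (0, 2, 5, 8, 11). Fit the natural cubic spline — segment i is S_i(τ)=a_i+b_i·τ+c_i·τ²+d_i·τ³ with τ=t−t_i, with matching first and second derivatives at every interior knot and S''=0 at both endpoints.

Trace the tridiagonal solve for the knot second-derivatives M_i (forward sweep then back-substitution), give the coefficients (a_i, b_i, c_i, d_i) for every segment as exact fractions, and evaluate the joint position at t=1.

  seg 0: a=4 b=-61/23 c=0 d=7/184
  seg 1: a=-1 b=-101/46 c=21/92 d=47/828
  seg 2: a=-4 b=65/92 c=17/23 d=-439/2484
  seg 3: a=0 b=17/46 c=-235/276 d=235/2484
S(1) = 255/184

Δ: Δ0=-5/2, Δ1=-1, Δ2=4/3, Δ3=-4/3
row 1: diag=10, rhs=9; c'=3/10, d'=9/10
row 2: denom=12−3·3/10=111/10; d'=(14−3·9/10)/(111/10)=113/111
row 3: denom=12−3·10/37=414/37; d'=(-16−3·113/111)/(414/37)=-235/138
back: M3=-235/138
back: M2=113/111−10/37·-235/138=34/23
back: M1=9/10−3/10·34/23=21/46
M: M0=0, M1=21/46, M2=34/23, M3=-235/138, M4=0
seg 0: a=4, c=M0/2=0, d=(M1−M0)/(6·2)=7/184, b=Δ0−h0·(2M0+M1)/6=-61/23
seg 1: a=-1, c=M1/2=21/92, d=(M2−M1)/(6·3)=47/828, b=Δ1−h1·(2M1+M2)/6=-101/46
seg 2: a=-4, c=M2/2=17/23, d=(M3−M2)/(6·3)=-439/2484, b=Δ2−h2·(2M2+M3)/6=65/92
seg 3: a=0, c=M3/2=-235/276, d=(M4−M3)/(6·3)=235/2484, b=Δ3−h3·(2M3+M4)/6=17/46
t_q=1 → seg 0, τ=1; S=4+-61/23·τ+0·τ²+7/184·τ³=255/184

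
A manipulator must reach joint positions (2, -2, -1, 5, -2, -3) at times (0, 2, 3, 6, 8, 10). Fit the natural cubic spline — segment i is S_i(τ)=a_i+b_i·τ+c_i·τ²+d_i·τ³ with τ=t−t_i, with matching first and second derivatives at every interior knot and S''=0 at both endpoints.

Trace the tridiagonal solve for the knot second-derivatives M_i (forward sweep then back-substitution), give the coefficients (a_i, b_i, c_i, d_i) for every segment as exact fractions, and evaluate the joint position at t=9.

  seg 0: a=2 b=-2261/785 c=0 d=691/3140
  seg 1: a=-2 b=-188/785 c=2073/1570 d=-127/1570
  seg 2: a=-1 b=3389/1570 c=846/785 d=-355/942
  seg 3: a=5 b=-1217/785 c=-3633/1570 d=841/1256
  seg 4: a=-2 b=-4351/1570 c=5349/3140 d=-1783/6280
S(9) = -21049/6280

Δ: Δ0=-2, Δ1=1, Δ2=2, Δ3=-7/2, Δ4=-1/2
row 1: diag=6, rhs=18; c'=1/6, d'=3
row 2: denom=8−1·1/6=47/6; d'=(6−1·3)/(47/6)=18/47
row 3: denom=10−3·18/47=416/47; d'=(-33−3·18/47)/(416/47)=-1605/416
row 4: denom=8−2·47/208=785/104; d'=(18−2·-1605/416)/(785/104)=5349/1570
back: M4=5349/1570
back: M3=-1605/416−47/208·5349/1570=-3633/785
back: M2=18/47−18/47·-3633/785=1692/785
back: M1=3−1/6·1692/785=2073/785
M: M0=0, M1=2073/785, M2=1692/785, M3=-3633/785, M4=5349/1570, M5=0
seg 0: a=2, c=M0/2=0, d=(M1−M0)/(6·2)=691/3140, b=Δ0−h0·(2M0+M1)/6=-2261/785
seg 1: a=-2, c=M1/2=2073/1570, d=(M2−M1)/(6·1)=-127/1570, b=Δ1−h1·(2M1+M2)/6=-188/785
seg 2: a=-1, c=M2/2=846/785, d=(M3−M2)/(6·3)=-355/942, b=Δ2−h2·(2M2+M3)/6=3389/1570
seg 3: a=5, c=M3/2=-3633/1570, d=(M4−M3)/(6·2)=841/1256, b=Δ3−h3·(2M3+M4)/6=-1217/785
seg 4: a=-2, c=M4/2=5349/3140, d=(M5−M4)/(6·2)=-1783/6280, b=Δ4−h4·(2M4+M5)/6=-4351/1570
t_q=9 → seg 4, τ=1; S=-2+-4351/1570·τ+5349/3140·τ²+-1783/6280·τ³=-21049/6280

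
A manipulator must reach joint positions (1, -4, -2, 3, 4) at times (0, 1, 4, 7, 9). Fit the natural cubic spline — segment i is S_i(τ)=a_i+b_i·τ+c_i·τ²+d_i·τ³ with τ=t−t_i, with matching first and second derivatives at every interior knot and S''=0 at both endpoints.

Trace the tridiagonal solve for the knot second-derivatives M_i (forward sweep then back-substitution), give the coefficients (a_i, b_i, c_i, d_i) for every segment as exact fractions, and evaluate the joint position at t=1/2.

  seg 0: a=1 b=-9157/1596 c=0 d=1177/1596
  seg 1: a=-4 b=-2813/798 c=1177/532 d=-1301/4788
  seg 2: a=-2 b=3851/1596 c=-31/133 d=-25/4788
  seg 3: a=3 b=697/798 c=-149/532 d=149/3192
S(1/2) = -7561/4256

Δ: Δ0=-5, Δ1=2/3, Δ2=5/3, Δ3=1/2
row 1: diag=8, rhs=34; c'=3/8, d'=17/4
row 2: denom=12−3·3/8=87/8; d'=(6−3·17/4)/(87/8)=-18/29
row 3: denom=10−3·8/29=266/29; d'=(-7−3·-18/29)/(266/29)=-149/266
back: M3=-149/266
back: M2=-18/29−8/29·-149/266=-62/133
back: M1=17/4−3/8·-62/133=1177/266
M: M0=0, M1=1177/266, M2=-62/133, M3=-149/266, M4=0
seg 0: a=1, c=M0/2=0, d=(M1−M0)/(6·1)=1177/1596, b=Δ0−h0·(2M0+M1)/6=-9157/1596
seg 1: a=-4, c=M1/2=1177/532, d=(M2−M1)/(6·3)=-1301/4788, b=Δ1−h1·(2M1+M2)/6=-2813/798
seg 2: a=-2, c=M2/2=-31/133, d=(M3−M2)/(6·3)=-25/4788, b=Δ2−h2·(2M2+M3)/6=3851/1596
seg 3: a=3, c=M3/2=-149/532, d=(M4−M3)/(6·2)=149/3192, b=Δ3−h3·(2M3+M4)/6=697/798
t_q=1/2 → seg 0, τ=1/2; S=1+-9157/1596·τ+0·τ²+1177/1596·τ³=-7561/4256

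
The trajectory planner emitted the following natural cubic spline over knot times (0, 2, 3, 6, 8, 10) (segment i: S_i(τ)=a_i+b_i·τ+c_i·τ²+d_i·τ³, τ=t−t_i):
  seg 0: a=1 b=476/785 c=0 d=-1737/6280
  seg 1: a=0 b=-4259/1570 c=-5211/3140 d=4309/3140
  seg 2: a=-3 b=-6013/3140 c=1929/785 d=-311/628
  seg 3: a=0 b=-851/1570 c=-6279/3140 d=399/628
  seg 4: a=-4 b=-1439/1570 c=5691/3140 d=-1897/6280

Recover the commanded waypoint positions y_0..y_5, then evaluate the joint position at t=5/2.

y_0=1 y_1=0 y_2=-3 y_3=0 y_4=-4 y_5=-1
S(5/2) = -8037/5024

y_0 = S_0(0) = a_0 = 1
y_1 = S_1(0) = a_1 = 0
y_2 = S_2(0) = a_2 = -3
y_3 = S_3(0) = a_3 = 0
y_4 = S_4(0) = a_4 = -4
y_5 = S_4(2) = -1
t_q=5/2 is in segment 1 (τ=1/2); S_1(τ)=-8037/5024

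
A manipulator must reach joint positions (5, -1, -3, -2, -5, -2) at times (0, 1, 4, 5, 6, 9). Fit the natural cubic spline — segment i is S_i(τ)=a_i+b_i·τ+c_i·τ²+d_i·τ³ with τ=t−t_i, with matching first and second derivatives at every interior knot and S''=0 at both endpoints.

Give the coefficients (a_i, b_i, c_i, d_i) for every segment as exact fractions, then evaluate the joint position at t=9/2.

Δ: Δ0=-6, Δ1=-2/3, Δ2=1, Δ3=-3, Δ4=1
row 1: diag=8, rhs=32; c'=3/8, d'=4
row 2: denom=8−3·3/8=55/8; d'=(10−3·4)/(55/8)=-16/55
row 3: denom=4−1·8/55=212/55; d'=(-24−1·-16/55)/(212/55)=-326/53
row 4: denom=8−1·55/212=1641/212; d'=(24−1·-326/53)/(1641/212)=6392/1641
back: M4=6392/1641
back: M3=-326/53−55/212·6392/1641=-11752/1641
back: M2=-16/55−8/55·-11752/1641=1232/1641
back: M1=4−3/8·1232/1641=2034/547
M: M0=0, M1=2034/547, M2=1232/1641, M3=-11752/1641, M4=6392/1641, M5=0
seg 0: a=5, c=M0/2=0, d=(M1−M0)/(6·1)=339/547, b=Δ0−h0·(2M0+M1)/6=-3621/547
seg 1: a=-1, c=M1/2=1017/547, d=(M2−M1)/(6·3)=-2435/14769, b=Δ1−h1·(2M1+M2)/6=-2604/547
seg 2: a=-3, c=M2/2=616/1641, d=(M3−M2)/(6·1)=-2164/1641, b=Δ2−h2·(2M2+M3)/6=1063/547
seg 3: a=-2, c=M3/2=-5876/1641, d=(M4−M3)/(6·1)=1008/547, b=Δ3−h3·(2M3+M4)/6=-2071/1641
seg 4: a=-5, c=M4/2=3196/1641, d=(M5−M4)/(6·3)=-3196/14769, b=Δ4−h4·(2M4+M5)/6=-4751/1641
t_q=9/2 → seg 2, τ=1/2; S=-3+1063/547·τ+616/1641·τ²+-2164/1641·τ³=-3445/1641

  seg 0: a=5 b=-3621/547 c=0 d=339/547
  seg 1: a=-1 b=-2604/547 c=1017/547 d=-2435/14769
  seg 2: a=-3 b=1063/547 c=616/1641 d=-2164/1641
  seg 3: a=-2 b=-2071/1641 c=-5876/1641 d=1008/547
  seg 4: a=-5 b=-4751/1641 c=3196/1641 d=-3196/14769
S(9/2) = -3445/1641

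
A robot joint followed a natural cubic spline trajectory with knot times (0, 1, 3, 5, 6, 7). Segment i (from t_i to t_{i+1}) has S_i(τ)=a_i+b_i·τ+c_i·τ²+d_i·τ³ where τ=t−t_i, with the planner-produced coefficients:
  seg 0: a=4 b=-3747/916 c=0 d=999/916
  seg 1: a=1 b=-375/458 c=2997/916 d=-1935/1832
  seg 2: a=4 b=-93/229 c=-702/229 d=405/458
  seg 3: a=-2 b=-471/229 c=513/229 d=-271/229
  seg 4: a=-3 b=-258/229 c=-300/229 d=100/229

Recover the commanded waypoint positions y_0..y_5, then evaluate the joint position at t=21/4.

y_0 = S_0(0) = a_0 = 4
y_1 = S_1(0) = a_1 = 1
y_2 = S_2(0) = a_2 = 4
y_3 = S_3(0) = a_3 = -2
y_4 = S_4(0) = a_4 = -3
y_5 = S_4(1) = -5
t_q=21/4 is in segment 3 (τ=1/4); S_3(τ)=-35067/14656

y_0=4 y_1=1 y_2=4 y_3=-2 y_4=-3 y_5=-5
S(21/4) = -35067/14656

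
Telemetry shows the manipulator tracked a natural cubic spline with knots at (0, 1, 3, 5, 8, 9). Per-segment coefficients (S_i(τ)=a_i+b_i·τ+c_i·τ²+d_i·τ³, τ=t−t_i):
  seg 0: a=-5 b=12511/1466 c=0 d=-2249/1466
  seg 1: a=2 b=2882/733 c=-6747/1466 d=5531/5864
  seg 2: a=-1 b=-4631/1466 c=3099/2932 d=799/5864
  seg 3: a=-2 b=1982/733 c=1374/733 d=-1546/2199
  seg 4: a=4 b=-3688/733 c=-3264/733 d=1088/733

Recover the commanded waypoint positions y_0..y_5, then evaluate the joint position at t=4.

y_0=-5 y_1=2 y_2=-1 y_3=-2 y_4=4 y_5=-4
S(4) = -17391/5864

y_0 = S_0(0) = a_0 = -5
y_1 = S_1(0) = a_1 = 2
y_2 = S_2(0) = a_2 = -1
y_3 = S_3(0) = a_3 = -2
y_4 = S_4(0) = a_4 = 4
y_5 = S_4(1) = -4
t_q=4 is in segment 2 (τ=1); S_2(τ)=-17391/5864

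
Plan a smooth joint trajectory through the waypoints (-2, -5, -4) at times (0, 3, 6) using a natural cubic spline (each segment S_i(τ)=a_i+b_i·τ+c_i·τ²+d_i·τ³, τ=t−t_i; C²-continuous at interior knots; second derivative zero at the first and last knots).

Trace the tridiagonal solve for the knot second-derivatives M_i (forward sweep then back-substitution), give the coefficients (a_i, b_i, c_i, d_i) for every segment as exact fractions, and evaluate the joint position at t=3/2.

Δ: Δ0=-1, Δ1=1/3
row 1: diag=12, rhs=8; c'=1/4, d'=2/3
back: M1=2/3
M: M0=0, M1=2/3, M2=0
seg 0: a=-2, c=M0/2=0, d=(M1−M0)/(6·3)=1/27, b=Δ0−h0·(2M0+M1)/6=-4/3
seg 1: a=-5, c=M1/2=1/3, d=(M2−M1)/(6·3)=-1/27, b=Δ1−h1·(2M1+M2)/6=-1/3
t_q=3/2 → seg 0, τ=3/2; S=-2+-4/3·τ+0·τ²+1/27·τ³=-31/8

  seg 0: a=-2 b=-4/3 c=0 d=1/27
  seg 1: a=-5 b=-1/3 c=1/3 d=-1/27
S(3/2) = -31/8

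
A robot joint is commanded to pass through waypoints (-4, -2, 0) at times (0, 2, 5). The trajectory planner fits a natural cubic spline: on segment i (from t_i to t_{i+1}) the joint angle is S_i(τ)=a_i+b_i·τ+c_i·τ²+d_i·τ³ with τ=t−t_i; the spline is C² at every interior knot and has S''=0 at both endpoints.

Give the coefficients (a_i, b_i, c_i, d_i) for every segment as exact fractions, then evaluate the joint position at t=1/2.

Δ: Δ0=1, Δ1=2/3
row 1: diag=10, rhs=-2; c'=3/10, d'=-1/5
back: M1=-1/5
M: M0=0, M1=-1/5, M2=0
seg 0: a=-4, c=M0/2=0, d=(M1−M0)/(6·2)=-1/60, b=Δ0−h0·(2M0+M1)/6=16/15
seg 1: a=-2, c=M1/2=-1/10, d=(M2−M1)/(6·3)=1/90, b=Δ1−h1·(2M1+M2)/6=13/15
t_q=1/2 → seg 0, τ=1/2; S=-4+16/15·τ+0·τ²+-1/60·τ³=-111/32

  seg 0: a=-4 b=16/15 c=0 d=-1/60
  seg 1: a=-2 b=13/15 c=-1/10 d=1/90
S(1/2) = -111/32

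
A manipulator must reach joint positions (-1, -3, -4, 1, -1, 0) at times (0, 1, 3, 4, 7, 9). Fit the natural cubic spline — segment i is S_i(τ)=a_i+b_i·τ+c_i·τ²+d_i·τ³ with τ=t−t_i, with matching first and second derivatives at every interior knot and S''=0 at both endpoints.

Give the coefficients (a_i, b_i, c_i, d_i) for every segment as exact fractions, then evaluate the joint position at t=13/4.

  seg 0: a=-1 b=-3110/1659 c=0 d=-208/1659
  seg 1: a=-3 b=-3734/1659 c=-208/553 d=8305/13272
  seg 2: a=-4 b=12455/3318 c=7473/2212 d=-14149/6636
  seg 3: a=1 b=27301/6636 c=-1669/553 d=3151/6636
  seg 4: a=-1 b=-3895/3318 c=2777/2212 d=-2777/13272
S(13/4) = -408243/141568

Δ: Δ0=-2, Δ1=-1/2, Δ2=5, Δ3=-2/3, Δ4=1/2
row 1: diag=6, rhs=9; c'=1/3, d'=3/2
row 2: denom=6−2·1/3=16/3; d'=(33−2·3/2)/(16/3)=45/8
row 3: denom=8−1·3/16=125/16; d'=(-34−1·45/8)/(125/16)=-634/125
row 4: denom=10−3·48/125=1106/125; d'=(7−3·-634/125)/(1106/125)=2777/1106
back: M4=2777/1106
back: M3=-634/125−48/125·2777/1106=-3338/553
back: M2=45/8−3/16·-3338/553=7473/1106
back: M1=3/2−1/3·7473/1106=-416/553
M: M0=0, M1=-416/553, M2=7473/1106, M3=-3338/553, M4=2777/1106, M5=0
seg 0: a=-1, c=M0/2=0, d=(M1−M0)/(6·1)=-208/1659, b=Δ0−h0·(2M0+M1)/6=-3110/1659
seg 1: a=-3, c=M1/2=-208/553, d=(M2−M1)/(6·2)=8305/13272, b=Δ1−h1·(2M1+M2)/6=-3734/1659
seg 2: a=-4, c=M2/2=7473/2212, d=(M3−M2)/(6·1)=-14149/6636, b=Δ2−h2·(2M2+M3)/6=12455/3318
seg 3: a=1, c=M3/2=-1669/553, d=(M4−M3)/(6·3)=3151/6636, b=Δ3−h3·(2M3+M4)/6=27301/6636
seg 4: a=-1, c=M4/2=2777/2212, d=(M5−M4)/(6·2)=-2777/13272, b=Δ4−h4·(2M4+M5)/6=-3895/3318
t_q=13/4 → seg 2, τ=1/4; S=-4+12455/3318·τ+7473/2212·τ²+-14149/6636·τ³=-408243/141568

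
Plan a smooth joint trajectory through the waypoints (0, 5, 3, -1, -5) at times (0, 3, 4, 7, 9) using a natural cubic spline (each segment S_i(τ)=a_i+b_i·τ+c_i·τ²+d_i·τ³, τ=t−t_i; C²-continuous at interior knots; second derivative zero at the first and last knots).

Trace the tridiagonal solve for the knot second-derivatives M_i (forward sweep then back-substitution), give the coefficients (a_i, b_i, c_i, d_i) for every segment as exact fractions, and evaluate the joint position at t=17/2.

Δ: Δ0=5/3, Δ1=-2, Δ2=-4/3, Δ3=-2
row 1: diag=8, rhs=-22; c'=1/8, d'=-11/4
row 2: denom=8−1·1/8=63/8; d'=(4−1·-11/4)/(63/8)=6/7
row 3: denom=10−3·8/21=62/7; d'=(-4−3·6/7)/(62/7)=-23/31
back: M3=-23/31
back: M2=6/7−8/21·-23/31=106/93
back: M1=-11/4−1/8·106/93=-269/93
M: M0=0, M1=-269/93, M2=106/93, M3=-23/31, M4=0
seg 0: a=0, c=M0/2=0, d=(M1−M0)/(6·3)=-269/1674, b=Δ0−h0·(2M0+M1)/6=193/62
seg 1: a=5, c=M1/2=-269/186, d=(M2−M1)/(6·1)=125/186, b=Δ1−h1·(2M1+M2)/6=-38/31
seg 2: a=3, c=M2/2=53/93, d=(M3−M2)/(6·3)=-175/1674, b=Δ2−h2·(2M2+M3)/6=-391/186
seg 3: a=-1, c=M3/2=-23/62, d=(M4−M3)/(6·2)=23/372, b=Δ3−h3·(2M3+M4)/6=-140/93
t_q=17/2 → seg 3, τ=3/2; S=-1+-140/93·τ+-23/62·τ²+23/372·τ³=-3853/992

  seg 0: a=0 b=193/62 c=0 d=-269/1674
  seg 1: a=5 b=-38/31 c=-269/186 d=125/186
  seg 2: a=3 b=-391/186 c=53/93 d=-175/1674
  seg 3: a=-1 b=-140/93 c=-23/62 d=23/372
S(17/2) = -3853/992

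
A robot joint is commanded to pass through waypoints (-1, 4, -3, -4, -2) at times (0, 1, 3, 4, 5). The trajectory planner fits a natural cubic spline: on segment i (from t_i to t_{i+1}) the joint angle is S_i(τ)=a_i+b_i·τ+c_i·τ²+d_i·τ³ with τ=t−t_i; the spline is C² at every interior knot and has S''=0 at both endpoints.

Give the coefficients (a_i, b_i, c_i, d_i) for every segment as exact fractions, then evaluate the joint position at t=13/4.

Δ: Δ0=5, Δ1=-7/2, Δ2=-1, Δ3=2
row 1: diag=6, rhs=-51; c'=1/3, d'=-17/2
row 2: denom=6−2·1/3=16/3; d'=(15−2·-17/2)/(16/3)=6
row 3: denom=4−1·3/16=61/16; d'=(18−1·6)/(61/16)=192/61
back: M3=192/61
back: M2=6−3/16·192/61=330/61
back: M1=-17/2−1/3·330/61=-1257/122
M: M0=0, M1=-1257/122, M2=330/61, M3=192/61, M4=0
seg 0: a=-1, c=M0/2=0, d=(M1−M0)/(6·1)=-419/244, b=Δ0−h0·(2M0+M1)/6=1639/244
seg 1: a=4, c=M1/2=-1257/244, d=(M2−M1)/(6·2)=639/488, b=Δ1−h1·(2M1+M2)/6=191/122
seg 2: a=-3, c=M2/2=165/61, d=(M3−M2)/(6·1)=-23/61, b=Δ2−h2·(2M2+M3)/6=-203/61
seg 3: a=-4, c=M3/2=96/61, d=(M4−M3)/(6·1)=-32/61, b=Δ3−h3·(2M3+M4)/6=58/61
t_q=13/4 → seg 2, τ=1/4; S=-3+-203/61·τ+165/61·τ²+-23/61·τ³=-14323/3904

  seg 0: a=-1 b=1639/244 c=0 d=-419/244
  seg 1: a=4 b=191/122 c=-1257/244 d=639/488
  seg 2: a=-3 b=-203/61 c=165/61 d=-23/61
  seg 3: a=-4 b=58/61 c=96/61 d=-32/61
S(13/4) = -14323/3904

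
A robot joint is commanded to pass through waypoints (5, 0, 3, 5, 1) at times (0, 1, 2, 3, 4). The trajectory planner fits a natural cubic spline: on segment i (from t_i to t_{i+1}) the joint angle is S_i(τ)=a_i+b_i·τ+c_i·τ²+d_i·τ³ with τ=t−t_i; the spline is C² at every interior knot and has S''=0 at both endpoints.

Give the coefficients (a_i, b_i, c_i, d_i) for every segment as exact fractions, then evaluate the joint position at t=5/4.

  seg 0: a=5 b=-199/28 c=0 d=59/28
  seg 1: a=0 b=-11/14 c=177/28 d=-71/28
  seg 2: a=3 b=17/4 c=-9/7 d=-27/28
  seg 3: a=5 b=-17/14 c=-117/28 d=39/28
S(5/4) = 285/1792

Δ: Δ0=-5, Δ1=3, Δ2=2, Δ3=-4
row 1: diag=4, rhs=48; c'=1/4, d'=12
row 2: denom=4−1·1/4=15/4; d'=(-6−1·12)/(15/4)=-24/5
row 3: denom=4−1·4/15=56/15; d'=(-36−1·-24/5)/(56/15)=-117/14
back: M3=-117/14
back: M2=-24/5−4/15·-117/14=-18/7
back: M1=12−1/4·-18/7=177/14
M: M0=0, M1=177/14, M2=-18/7, M3=-117/14, M4=0
seg 0: a=5, c=M0/2=0, d=(M1−M0)/(6·1)=59/28, b=Δ0−h0·(2M0+M1)/6=-199/28
seg 1: a=0, c=M1/2=177/28, d=(M2−M1)/(6·1)=-71/28, b=Δ1−h1·(2M1+M2)/6=-11/14
seg 2: a=3, c=M2/2=-9/7, d=(M3−M2)/(6·1)=-27/28, b=Δ2−h2·(2M2+M3)/6=17/4
seg 3: a=5, c=M3/2=-117/28, d=(M4−M3)/(6·1)=39/28, b=Δ3−h3·(2M3+M4)/6=-17/14
t_q=5/4 → seg 1, τ=1/4; S=0+-11/14·τ+177/28·τ²+-71/28·τ³=285/1792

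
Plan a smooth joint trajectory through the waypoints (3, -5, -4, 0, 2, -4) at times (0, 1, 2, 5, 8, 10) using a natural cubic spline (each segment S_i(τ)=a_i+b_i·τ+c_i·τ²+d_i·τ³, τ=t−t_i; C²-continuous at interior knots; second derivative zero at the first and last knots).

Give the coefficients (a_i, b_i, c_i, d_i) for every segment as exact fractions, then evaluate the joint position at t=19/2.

  seg 0: a=3 b=-10602/1027 c=0 d=2386/1027
  seg 1: a=-5 b=-3444/1027 c=7158/1027 d=-2687/1027
  seg 2: a=-4 b=2811/1027 c=-903/1027 d=3802/27729
  seg 3: a=0 b=1195/1027 c=1093/3081 d=-370/2133
  seg 4: a=2 b=-1429/1027 c=-1239/1027 d=413/2054
S(19/2) = -34885/16432

Δ: Δ0=-8, Δ1=1, Δ2=4/3, Δ3=2/3, Δ4=-3
row 1: diag=4, rhs=54; c'=1/4, d'=27/2
row 2: denom=8−1·1/4=31/4; d'=(2−1·27/2)/(31/4)=-46/31
row 3: denom=12−3·12/31=336/31; d'=(-4−3·-46/31)/(336/31)=1/24
row 4: denom=10−3·31/112=1027/112; d'=(-22−3·1/24)/(1027/112)=-2478/1027
back: M4=-2478/1027
back: M3=1/24−31/112·-2478/1027=2186/3081
back: M2=-46/31−12/31·2186/3081=-1806/1027
back: M1=27/2−1/4·-1806/1027=14316/1027
M: M0=0, M1=14316/1027, M2=-1806/1027, M3=2186/3081, M4=-2478/1027, M5=0
seg 0: a=3, c=M0/2=0, d=(M1−M0)/(6·1)=2386/1027, b=Δ0−h0·(2M0+M1)/6=-10602/1027
seg 1: a=-5, c=M1/2=7158/1027, d=(M2−M1)/(6·1)=-2687/1027, b=Δ1−h1·(2M1+M2)/6=-3444/1027
seg 2: a=-4, c=M2/2=-903/1027, d=(M3−M2)/(6·3)=3802/27729, b=Δ2−h2·(2M2+M3)/6=2811/1027
seg 3: a=0, c=M3/2=1093/3081, d=(M4−M3)/(6·3)=-370/2133, b=Δ3−h3·(2M3+M4)/6=1195/1027
seg 4: a=2, c=M4/2=-1239/1027, d=(M5−M4)/(6·2)=413/2054, b=Δ4−h4·(2M4+M5)/6=-1429/1027
t_q=19/2 → seg 4, τ=3/2; S=2+-1429/1027·τ+-1239/1027·τ²+413/2054·τ³=-34885/16432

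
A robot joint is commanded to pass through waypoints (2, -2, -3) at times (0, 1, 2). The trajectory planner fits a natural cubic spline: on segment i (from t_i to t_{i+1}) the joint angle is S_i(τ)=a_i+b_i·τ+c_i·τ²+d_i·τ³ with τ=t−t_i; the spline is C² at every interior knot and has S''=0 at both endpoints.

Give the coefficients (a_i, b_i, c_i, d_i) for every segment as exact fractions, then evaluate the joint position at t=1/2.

Δ: Δ0=-4, Δ1=-1
row 1: diag=4, rhs=18; c'=1/4, d'=9/2
back: M1=9/2
M: M0=0, M1=9/2, M2=0
seg 0: a=2, c=M0/2=0, d=(M1−M0)/(6·1)=3/4, b=Δ0−h0·(2M0+M1)/6=-19/4
seg 1: a=-2, c=M1/2=9/4, d=(M2−M1)/(6·1)=-3/4, b=Δ1−h1·(2M1+M2)/6=-5/2
t_q=1/2 → seg 0, τ=1/2; S=2+-19/4·τ+0·τ²+3/4·τ³=-9/32

  seg 0: a=2 b=-19/4 c=0 d=3/4
  seg 1: a=-2 b=-5/2 c=9/4 d=-3/4
S(1/2) = -9/32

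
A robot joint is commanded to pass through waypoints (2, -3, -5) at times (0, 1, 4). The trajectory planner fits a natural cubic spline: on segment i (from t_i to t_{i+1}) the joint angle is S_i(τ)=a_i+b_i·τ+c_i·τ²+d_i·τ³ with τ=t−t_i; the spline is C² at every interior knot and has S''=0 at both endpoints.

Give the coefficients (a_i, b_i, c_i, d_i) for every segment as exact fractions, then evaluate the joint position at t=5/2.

  seg 0: a=2 b=-133/24 c=0 d=13/24
  seg 1: a=-3 b=-47/12 c=13/8 d=-13/72
S(5/2) = -373/64

Δ: Δ0=-5, Δ1=-2/3
row 1: diag=8, rhs=26; c'=3/8, d'=13/4
back: M1=13/4
M: M0=0, M1=13/4, M2=0
seg 0: a=2, c=M0/2=0, d=(M1−M0)/(6·1)=13/24, b=Δ0−h0·(2M0+M1)/6=-133/24
seg 1: a=-3, c=M1/2=13/8, d=(M2−M1)/(6·3)=-13/72, b=Δ1−h1·(2M1+M2)/6=-47/12
t_q=5/2 → seg 1, τ=3/2; S=-3+-47/12·τ+13/8·τ²+-13/72·τ³=-373/64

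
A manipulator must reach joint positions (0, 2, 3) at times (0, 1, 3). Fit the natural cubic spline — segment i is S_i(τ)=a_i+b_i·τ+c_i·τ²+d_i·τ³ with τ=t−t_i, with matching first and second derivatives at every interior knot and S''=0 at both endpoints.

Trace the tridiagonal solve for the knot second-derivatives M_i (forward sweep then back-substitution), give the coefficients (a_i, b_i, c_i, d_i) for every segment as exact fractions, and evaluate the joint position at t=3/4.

  seg 0: a=0 b=9/4 c=0 d=-1/4
  seg 1: a=2 b=3/2 c=-3/4 d=1/8
S(3/4) = 405/256

Δ: Δ0=2, Δ1=1/2
row 1: diag=6, rhs=-9; c'=1/3, d'=-3/2
back: M1=-3/2
M: M0=0, M1=-3/2, M2=0
seg 0: a=0, c=M0/2=0, d=(M1−M0)/(6·1)=-1/4, b=Δ0−h0·(2M0+M1)/6=9/4
seg 1: a=2, c=M1/2=-3/4, d=(M2−M1)/(6·2)=1/8, b=Δ1−h1·(2M1+M2)/6=3/2
t_q=3/4 → seg 0, τ=3/4; S=0+9/4·τ+0·τ²+-1/4·τ³=405/256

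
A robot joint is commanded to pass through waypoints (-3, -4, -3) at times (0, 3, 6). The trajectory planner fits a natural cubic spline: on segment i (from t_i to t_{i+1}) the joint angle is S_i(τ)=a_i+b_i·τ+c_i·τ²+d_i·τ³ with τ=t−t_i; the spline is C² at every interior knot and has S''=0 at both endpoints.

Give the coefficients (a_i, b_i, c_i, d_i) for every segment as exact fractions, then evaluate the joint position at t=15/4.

  seg 0: a=-3 b=-1/2 c=0 d=1/54
  seg 1: a=-4 b=0 c=1/6 d=-1/54
S(15/4) = -501/128

Δ: Δ0=-1/3, Δ1=1/3
row 1: diag=12, rhs=4; c'=1/4, d'=1/3
back: M1=1/3
M: M0=0, M1=1/3, M2=0
seg 0: a=-3, c=M0/2=0, d=(M1−M0)/(6·3)=1/54, b=Δ0−h0·(2M0+M1)/6=-1/2
seg 1: a=-4, c=M1/2=1/6, d=(M2−M1)/(6·3)=-1/54, b=Δ1−h1·(2M1+M2)/6=0
t_q=15/4 → seg 1, τ=3/4; S=-4+0·τ+1/6·τ²+-1/54·τ³=-501/128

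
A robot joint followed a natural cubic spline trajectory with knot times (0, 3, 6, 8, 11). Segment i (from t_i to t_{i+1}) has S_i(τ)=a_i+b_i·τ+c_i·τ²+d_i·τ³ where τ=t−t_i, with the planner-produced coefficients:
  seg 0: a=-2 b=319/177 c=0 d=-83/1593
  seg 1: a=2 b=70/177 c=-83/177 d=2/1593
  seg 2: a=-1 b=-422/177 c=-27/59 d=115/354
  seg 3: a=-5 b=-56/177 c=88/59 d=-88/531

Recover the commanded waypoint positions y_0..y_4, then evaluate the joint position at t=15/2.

y_0 = S_0(0) = a_0 = -2
y_1 = S_1(0) = a_1 = 2
y_2 = S_2(0) = a_2 = -1
y_3 = S_3(0) = a_3 = -5
y_4 = S_3(3) = 3
t_q=15/2 is in segment 2 (τ=3/2); S_2(τ)=-4257/944

y_0=-2 y_1=2 y_2=-1 y_3=-5 y_4=3
S(15/2) = -4257/944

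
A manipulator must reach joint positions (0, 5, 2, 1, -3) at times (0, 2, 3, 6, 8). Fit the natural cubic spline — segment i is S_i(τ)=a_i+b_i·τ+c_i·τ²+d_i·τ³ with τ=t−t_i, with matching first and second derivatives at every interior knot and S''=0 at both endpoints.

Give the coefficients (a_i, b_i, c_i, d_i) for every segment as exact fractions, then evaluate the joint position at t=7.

Δ: Δ0=5/2, Δ1=-3, Δ2=-1/3, Δ3=-2
row 1: diag=6, rhs=-33; c'=1/6, d'=-11/2
row 2: denom=8−1·1/6=47/6; d'=(16−1·-11/2)/(47/6)=129/47
row 3: denom=10−3·18/47=416/47; d'=(-10−3·129/47)/(416/47)=-857/416
back: M3=-857/416
back: M2=129/47−18/47·-857/416=735/208
back: M1=-11/2−1/6·735/208=-2533/416
M: M0=0, M1=-2533/416, M2=735/208, M3=-857/416, M4=0
seg 0: a=0, c=M0/2=0, d=(M1−M0)/(6·2)=-2533/4992, b=Δ0−h0·(2M0+M1)/6=5653/1248
seg 1: a=5, c=M1/2=-2533/832, d=(M2−M1)/(6·1)=4003/2496, b=Δ1−h1·(2M1+M2)/6=-973/624
seg 2: a=2, c=M2/2=735/416, d=(M3−M2)/(6·3)=-179/576, b=Δ2−h2·(2M2+M3)/6=-7081/2496
seg 3: a=1, c=M3/2=-857/832, d=(M4−M3)/(6·2)=857/4992, b=Δ3−h3·(2M3+M4)/6=-391/624
t_q=7 → seg 3, τ=1; S=1+-391/624·τ+-857/832·τ²+857/4992·τ³=-807/1664

  seg 0: a=0 b=5653/1248 c=0 d=-2533/4992
  seg 1: a=5 b=-973/624 c=-2533/832 d=4003/2496
  seg 2: a=2 b=-7081/2496 c=735/416 d=-179/576
  seg 3: a=1 b=-391/624 c=-857/832 d=857/4992
S(7) = -807/1664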